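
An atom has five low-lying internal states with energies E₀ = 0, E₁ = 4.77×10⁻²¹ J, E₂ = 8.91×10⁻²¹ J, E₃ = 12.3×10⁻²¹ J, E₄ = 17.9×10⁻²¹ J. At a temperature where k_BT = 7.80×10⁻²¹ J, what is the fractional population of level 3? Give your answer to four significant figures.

0.09526

Eᵢ/kT = 0, 0.611538, 1.14231, 1.57692, 2.29487.
Z = Σ e^(−Eᵢ/kT) = e^(−0) + e^(−0.611538) + e^(−1.14231) + e^(−1.57692) + e^(−2.29487) = 1.00000 + 0.542516 + 0.319081 + 0.206610 + 0.100774 = 2.16898.
P₃ = e^(−E₃/kT) / Z = 0.206610/2.16898 = 0.09526.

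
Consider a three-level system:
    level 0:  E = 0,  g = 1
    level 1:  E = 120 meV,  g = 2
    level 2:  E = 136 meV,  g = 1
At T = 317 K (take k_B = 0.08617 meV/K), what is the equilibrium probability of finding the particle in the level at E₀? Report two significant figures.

k_BT = 0.08617 × 317 K = 27.32 meV.
Eᵢ/kT = 0, 4.392, 4.978.
Z = Σ gᵢe^(−Eᵢ/kT) = 1·e^(−0) + 2·e^(−4.392) + 1·e^(−4.978) = 1.000 + 0.02475 + 0.006888 = 1.032.
P₀ = g₀ e^(−E₀/kT) / Z = 1.000/1.032 = 0.97.

0.97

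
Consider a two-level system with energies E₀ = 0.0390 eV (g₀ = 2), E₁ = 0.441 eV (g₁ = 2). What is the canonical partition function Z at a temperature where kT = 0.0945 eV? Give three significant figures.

Z = 1.34

Eᵢ/kT = 0.41270, 4.6667.
Z = Σ gᵢe^(−Eᵢ/kT) = 2·e^(−0.41270) + 2·e^(−4.6667) = 1.3237 + 0.018806 = 1.3425.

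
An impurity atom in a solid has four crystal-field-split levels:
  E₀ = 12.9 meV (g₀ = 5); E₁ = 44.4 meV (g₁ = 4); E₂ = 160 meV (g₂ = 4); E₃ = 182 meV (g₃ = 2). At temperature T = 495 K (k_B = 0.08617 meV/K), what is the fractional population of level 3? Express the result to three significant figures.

0.00536

k_BT = 0.08617 × 495 K = 42.654 meV.
Eᵢ/kT = 0.30243, 1.0409, 3.7511, 4.2669.
Z = Σ gᵢe^(−Eᵢ/kT) = 5·e^(−0.30243) + 4·e^(−1.0409) + 4·e^(−3.7511) + 2·e^(−4.2669) = 3.6951 + 1.4125 + 0.093968 + 0.028050 = 5.2296.
P₃ = g₃ e^(−E₃/kT) / Z = 0.028050/5.2296 = 0.00536.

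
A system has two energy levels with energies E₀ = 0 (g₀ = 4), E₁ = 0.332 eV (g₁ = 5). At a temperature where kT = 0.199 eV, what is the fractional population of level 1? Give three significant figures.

0.191

Eᵢ/kT = 0, 1.6683.
Z = Σ gᵢe^(−Eᵢ/kT) = 4·e^(−0) + 5·e^(−1.6683) = 4.0000 + 0.94284 = 4.9428.
P₁ = g₁ e^(−E₁/kT) / Z = 0.94284/4.9428 = 0.191.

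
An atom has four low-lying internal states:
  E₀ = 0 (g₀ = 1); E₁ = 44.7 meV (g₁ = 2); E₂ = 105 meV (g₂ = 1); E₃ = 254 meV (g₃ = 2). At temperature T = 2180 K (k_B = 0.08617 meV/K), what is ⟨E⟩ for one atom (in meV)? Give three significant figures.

71.5 meV

k_BT = 0.08617 × 2180 K = 187.85 meV.
Eᵢ/kT = 0, 0.23796, 0.55896, 1.3521.
Z = Σ gᵢe^(−Eᵢ/kT) = 1·e^(−0) + 2·e^(−0.23796) + 1·e^(−0.55896) + 2·e^(−1.3521) = 1.0000 + 1.5765 + 0.57180 + 0.51739 = 3.6657.
⟨E⟩ = Σ Eᵢ gᵢe^(−Eᵢ/kT) / Z = (0·1.0000 + 44.7·1.5765 + 105·0.57180 + 254·0.51739) / 3.6657 = 71.5 meV.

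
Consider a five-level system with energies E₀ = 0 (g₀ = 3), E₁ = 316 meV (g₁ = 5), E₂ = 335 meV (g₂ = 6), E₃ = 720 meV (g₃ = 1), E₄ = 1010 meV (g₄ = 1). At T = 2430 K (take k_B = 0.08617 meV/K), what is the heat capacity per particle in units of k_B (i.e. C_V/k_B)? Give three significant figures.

0.663

k_BT = 0.08617 × 2430 K = 209.39 meV.
Eᵢ/kT = 0, 1.5091, 1.5999, 3.4386, 4.8235.
Z = Σ gᵢe^(−Eᵢ/kT) = 3·e^(−0) + 5·e^(−1.5091) + 6·e^(−1.5999) + 1·e^(−3.4386) + 1·e^(−4.8235) = 3.0000 + 1.1055 + 1.2115 + 0.032110 + 0.0080386 = 5.3571.
⟨E⟩ = 146.80 meV, ⟨E²⟩ = 50624 meV².
C_V/k_B = (⟨E²⟩ − ⟨E⟩²)/(kT)² = (50624 − 21550)/43844 = 0.663.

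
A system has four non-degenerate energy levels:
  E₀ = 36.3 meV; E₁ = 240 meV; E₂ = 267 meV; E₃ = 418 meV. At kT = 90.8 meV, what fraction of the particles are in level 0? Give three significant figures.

Eᵢ/kT = 0.39978, 2.6432, 2.9405, 4.6035.
Z = Σ e^(−Eᵢ/kT) = e^(−0.39978) + e^(−2.6432) + e^(−2.9405) + e^(−4.6035) = 0.67047 + 0.071133 + 0.052839 + 0.010017 = 0.80446.
P₀ = e^(−E₀/kT) / Z = 0.67047/0.80446 = 0.833.

0.833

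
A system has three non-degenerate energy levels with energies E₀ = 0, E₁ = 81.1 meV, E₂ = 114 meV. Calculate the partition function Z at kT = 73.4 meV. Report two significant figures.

Z = 1.5

Eᵢ/kT = 0, 1.105, 1.553.
Z = Σ e^(−Eᵢ/kT) = e^(−0) + e^(−1.105) + e^(−1.553) = 1.000 + 0.3312 + 0.2116 = 1.543.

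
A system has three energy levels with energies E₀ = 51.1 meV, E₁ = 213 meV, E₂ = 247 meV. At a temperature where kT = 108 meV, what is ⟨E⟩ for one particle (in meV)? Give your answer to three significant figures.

100 meV

Eᵢ/kT = 0.47315, 1.9722, 2.2870.
Z = Σ e^(−Eᵢ/kT) = e^(−0.47315) + e^(−1.9722) + e^(−2.2870) = 0.62304 + 0.13915 + 0.10157 = 0.86376.
⟨E⟩ = Σ Eᵢ e^(−Eᵢ/kT) / Z = (51.1·0.62304 + 213·0.13915 + 247·0.10157) / 0.86376 = 100 meV.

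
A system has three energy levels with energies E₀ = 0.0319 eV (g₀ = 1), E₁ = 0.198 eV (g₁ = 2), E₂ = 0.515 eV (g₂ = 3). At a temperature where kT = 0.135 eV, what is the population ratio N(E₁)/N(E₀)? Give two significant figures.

0.58

n₁/n₀ = (g₁/g₀) exp[−(E₁−E₀)/kT] = (2/1) × exp(−(0.1661 eV)/(0.135 eV)) = (2/1) × exp(-1.230) = 0.58.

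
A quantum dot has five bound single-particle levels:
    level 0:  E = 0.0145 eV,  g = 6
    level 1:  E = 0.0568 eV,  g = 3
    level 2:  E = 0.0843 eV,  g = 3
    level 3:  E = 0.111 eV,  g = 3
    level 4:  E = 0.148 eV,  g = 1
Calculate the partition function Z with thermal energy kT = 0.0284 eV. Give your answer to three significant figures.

Z = 4.23

Eᵢ/kT = 0.51056, 2.0000, 2.9683, 3.9085, 5.2113.
Z = Σ gᵢe^(−Eᵢ/kT) = 6·e^(−0.51056) + 3·e^(−2.0000) + 3·e^(−2.9683) + 3·e^(−3.9085) + 1·e^(−5.2113) = 3.6010 + 0.40601 + 0.15417 + 0.060212 + 0.0054546 = 4.2268.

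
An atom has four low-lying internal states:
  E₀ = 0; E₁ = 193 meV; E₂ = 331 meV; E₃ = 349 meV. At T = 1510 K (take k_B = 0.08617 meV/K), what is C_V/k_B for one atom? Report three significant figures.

0.817

k_BT = 0.08617 × 1510 K = 130.12 meV.
Eᵢ/kT = 0, 1.4832, 2.5438, 2.6821.
Z = Σ e^(−Eᵢ/kT) = e^(−0) + e^(−1.4832) + e^(−2.5438) + e^(−2.6821) = 1.0000 + 0.22691 + 0.078567 + 0.068419 = 1.3739.
⟨E⟩ = 68.184 meV, ⟨E²⟩ = 18483 meV².
C_V/k_B = (⟨E²⟩ − ⟨E⟩²)/(kT)² = (18483 − 4649.1)/16931 = 0.817.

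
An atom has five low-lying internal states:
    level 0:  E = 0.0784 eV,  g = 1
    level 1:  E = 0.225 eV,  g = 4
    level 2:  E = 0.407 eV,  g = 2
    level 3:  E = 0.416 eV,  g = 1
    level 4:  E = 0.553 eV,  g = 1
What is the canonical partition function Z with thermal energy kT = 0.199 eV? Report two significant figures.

Eᵢ/kT = 0.3940, 1.131, 2.045, 2.090, 2.779.
Z = Σ gᵢe^(−Eᵢ/kT) = 1·e^(−0.3940) + 4·e^(−1.131) + 2·e^(−2.045) + 1·e^(−2.090) + 1·e^(−2.779) = 0.6744 + 1.291 + 0.2588 + 0.1237 + 0.06210 = 2.410.

Z = 2.4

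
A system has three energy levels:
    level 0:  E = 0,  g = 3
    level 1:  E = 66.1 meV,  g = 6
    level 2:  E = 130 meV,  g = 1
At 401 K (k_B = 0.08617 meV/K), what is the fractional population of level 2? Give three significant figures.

k_BT = 0.08617 × 401 K = 34.554 meV.
Eᵢ/kT = 0, 1.9129, 3.7622.
Z = Σ gᵢe^(−Eᵢ/kT) = 3·e^(−0) + 6·e^(−1.9129) + 1·e^(−3.7622) = 3.0000 + 0.88591 + 0.023233 = 3.9091.
P₂ = g₂ e^(−E₂/kT) / Z = 0.023233/3.9091 = 0.00594.

0.00594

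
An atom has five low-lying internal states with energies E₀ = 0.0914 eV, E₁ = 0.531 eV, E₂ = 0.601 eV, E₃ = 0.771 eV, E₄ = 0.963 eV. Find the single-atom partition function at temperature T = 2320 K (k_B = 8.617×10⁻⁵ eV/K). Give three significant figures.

Z = 0.782

k_BT = 8.617×10⁻⁵ × 2320 K = 0.19991 eV.
Eᵢ/kT = 0.45721, 2.6562, 3.0064, 3.8567, 4.8172.
Z = Σ e^(−Eᵢ/kT) = e^(−0.45721) + e^(−2.6562) + e^(−3.0064) + e^(−3.8567) + e^(−4.8172) = 0.63305 + 0.070215 + 0.049469 + 0.021138 + 0.0080894 = 0.78196.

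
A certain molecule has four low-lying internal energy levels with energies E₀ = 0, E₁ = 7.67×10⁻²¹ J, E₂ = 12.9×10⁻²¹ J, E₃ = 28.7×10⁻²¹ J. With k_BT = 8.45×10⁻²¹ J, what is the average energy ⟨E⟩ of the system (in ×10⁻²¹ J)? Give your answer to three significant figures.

Eᵢ/kT = 0, 0.90769, 1.5266, 3.3964.
Z = Σ e^(−Eᵢ/kT) = e^(−0) + e^(−0.90769) + e^(−1.5266) + e^(−3.3964) = 1.0000 + 0.40346 + 0.21727 + 0.033494 = 1.6542.
⟨E⟩ = Σ Eᵢ e^(−Eᵢ/kT) / Z = (0·1.0000 + 7.67·0.40346 + 12.9·0.21727 + 28.7·0.033494) / 1.6542 = 4.15 ×10⁻²¹ J.

4.15 ×10⁻²¹ J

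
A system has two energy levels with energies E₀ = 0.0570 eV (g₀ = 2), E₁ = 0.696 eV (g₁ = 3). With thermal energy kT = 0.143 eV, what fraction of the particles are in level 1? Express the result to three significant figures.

0.0169

Eᵢ/kT = 0.39860, 4.8671.
Z = Σ gᵢe^(−Eᵢ/kT) = 2·e^(−0.39860) + 3·e^(−4.8671) = 1.3425 + 0.023087 = 1.3656.
P₁ = g₁ e^(−E₁/kT) / Z = 0.023087/1.3656 = 0.0169.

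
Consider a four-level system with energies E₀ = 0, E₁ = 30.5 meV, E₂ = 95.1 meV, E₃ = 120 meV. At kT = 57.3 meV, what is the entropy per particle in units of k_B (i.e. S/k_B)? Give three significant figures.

Eᵢ/kT = 0, 0.53229, 1.6597, 2.0942.
Z = Σ e^(−Eᵢ/kT) = e^(−0) + e^(−0.53229) + e^(−1.6597) + e^(−2.0942) = 1.0000 + 0.58726 + 0.19020 + 0.12317 = 1.9006.
⟨E⟩ = Σ EᵢPᵢ = 26.718 meV.
S/k_B = ln Z + ⟨E⟩/kT = ln(1.9006) + 26.718/57.3 = 0.64217 + 0.46628 = 1.11.

1.11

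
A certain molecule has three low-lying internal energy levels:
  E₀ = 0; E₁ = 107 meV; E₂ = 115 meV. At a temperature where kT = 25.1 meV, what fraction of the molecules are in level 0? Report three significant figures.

0.976

Eᵢ/kT = 0, 4.2629, 4.5817.
Z = Σ e^(−Eᵢ/kT) = e^(−0) + e^(−4.2629) + e^(−4.5817) = 1.0000 + 0.014081 + 0.010237 = 1.0243.
P₀ = e^(−E₀/kT) / Z = 1.0000/1.0243 = 0.976.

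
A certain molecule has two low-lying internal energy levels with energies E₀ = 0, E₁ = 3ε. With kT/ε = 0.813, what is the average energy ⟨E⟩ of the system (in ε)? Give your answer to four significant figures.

Eᵢ/kT = 0, 3.69004.
Z = Σ e^(−Eᵢ/kT) = e^(−0) + e^(−3.69004) = 1.00000 + 0.0249710 = 1.02497.
⟨E⟩ = Σ Eᵢ e^(−Eᵢ/kT) / Z = (0·1.00000 + 3·0.0249710) / 1.02497 = 0.07309 ε.

0.07309 ε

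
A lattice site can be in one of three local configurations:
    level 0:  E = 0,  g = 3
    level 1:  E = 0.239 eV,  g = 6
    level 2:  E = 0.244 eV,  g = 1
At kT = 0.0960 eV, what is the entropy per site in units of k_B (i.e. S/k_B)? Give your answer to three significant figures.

Eᵢ/kT = 0, 2.4896, 2.5417.
Z = Σ gᵢe^(−Eᵢ/kT) = 3·e^(−0) + 6·e^(−2.4896) + 1·e^(−2.5417) = 3.0000 + 0.49766 + 0.078732 = 3.5764.
⟨E⟩ = Σ EᵢPᵢ = 0.038629 eV.
S/k_B = ln Z + ⟨E⟩/kT = ln(3.5764) + 0.038629/0.0960 = 1.2744 + 0.40239 = 1.68.

1.68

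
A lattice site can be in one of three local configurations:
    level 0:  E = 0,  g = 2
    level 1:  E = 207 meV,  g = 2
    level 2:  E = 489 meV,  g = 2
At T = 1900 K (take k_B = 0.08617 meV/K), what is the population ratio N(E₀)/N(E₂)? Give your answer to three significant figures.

k_BT = 0.08617 × 1900 K = 163.72 meV.
n₀/n₂ = (g₀/g₂) exp[−(E₀−E₂)/kT] = (2/2) × exp(−(-489 meV)/(163.72 meV)) = (2/2) × exp(2.9868) = 19.8.

19.8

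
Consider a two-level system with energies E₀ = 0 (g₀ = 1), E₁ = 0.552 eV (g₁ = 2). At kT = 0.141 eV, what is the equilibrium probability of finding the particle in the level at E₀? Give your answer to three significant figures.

0.962

Eᵢ/kT = 0, 3.9149.
Z = Σ gᵢe^(−Eᵢ/kT) = 1·e^(−0) + 2·e^(−3.9149) = 1.0000 + 0.039885 = 1.0399.
P₀ = g₀ e^(−E₀/kT) / Z = 1.0000/1.0399 = 0.962.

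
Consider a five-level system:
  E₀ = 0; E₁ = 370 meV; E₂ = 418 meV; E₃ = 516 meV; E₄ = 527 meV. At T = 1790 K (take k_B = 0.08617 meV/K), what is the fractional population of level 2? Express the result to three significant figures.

k_BT = 0.08617 × 1790 K = 154.24 meV.
Eᵢ/kT = 0, 2.3989, 2.7101, 3.3454, 3.4168.
Z = Σ e^(−Eᵢ/kT) = e^(−0) + e^(−2.3989) + e^(−2.7101) + e^(−3.3454) + e^(−3.4168) = 1.0000 + 0.090818 + 0.066530 + 0.035246 + 0.032817 = 1.2254.
P₂ = e^(−E₂/kT) / Z = 0.066530/1.2254 = 0.0543.

0.0543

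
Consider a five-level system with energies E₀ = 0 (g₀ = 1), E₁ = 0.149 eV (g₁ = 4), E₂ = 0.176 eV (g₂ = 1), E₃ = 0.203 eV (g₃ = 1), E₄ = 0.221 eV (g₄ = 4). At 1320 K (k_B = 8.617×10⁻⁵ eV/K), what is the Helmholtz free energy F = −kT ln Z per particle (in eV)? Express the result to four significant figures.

k_BT = 8.617×10⁻⁵ × 1320 K = 0.113744 eV.
Eᵢ/kT = 0, 1.30996, 1.54733, 1.78471, 1.94296.
Z = Σ gᵢe^(−Eᵢ/kT) = 1·e^(−0) + 4·e^(−1.30996) + 1·e^(−1.54733) + 1·e^(−1.78471) + 4·e^(−1.94296) = 1.00000 + 1.07932 + 0.212815 + 0.167846 + 0.573117 = 3.03310.
F = −kT ln Z = −0.113744 × ln(3.03310) = −0.113744 × 1.10959 = -0.1262 eV.

-0.1262 eV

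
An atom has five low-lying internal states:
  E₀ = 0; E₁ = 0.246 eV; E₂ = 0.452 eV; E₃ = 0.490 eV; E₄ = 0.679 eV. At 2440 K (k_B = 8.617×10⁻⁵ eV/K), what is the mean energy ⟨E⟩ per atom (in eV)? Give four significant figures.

0.1302 eV

k_BT = 8.617×10⁻⁵ × 2440 K = 0.210255 eV.
Eᵢ/kT = 0, 1.17001, 2.14977, 2.33050, 3.22941.
Z = Σ e^(−Eᵢ/kT) = e^(−0) + e^(−1.17001) + e^(−2.14977) + e^(−2.33050) + e^(−3.22941) = 1.00000 + 0.310364 + 0.116511 + 0.0972471 + 0.0395808 = 1.56370.
⟨E⟩ = Σ Eᵢ e^(−Eᵢ/kT) / Z = (0·1.00000 + 0.246·0.310364 + 0.452·0.116511 + 0.490·0.0972471 + 0.679·0.0395808) / 1.56370 = 0.1302 eV.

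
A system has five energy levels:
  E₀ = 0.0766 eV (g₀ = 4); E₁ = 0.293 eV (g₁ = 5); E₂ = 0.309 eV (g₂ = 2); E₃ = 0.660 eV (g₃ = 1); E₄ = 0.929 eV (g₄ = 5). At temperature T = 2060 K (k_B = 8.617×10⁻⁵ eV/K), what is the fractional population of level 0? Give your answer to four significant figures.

k_BT = 8.617×10⁻⁵ × 2060 K = 0.177510 eV.
Eᵢ/kT = 0.431525, 1.65061, 1.74075, 3.71810, 5.23351.
Z = Σ gᵢe^(−Eᵢ/kT) = 4·e^(−0.431525) + 5·e^(−1.65061) + 2·e^(−1.74075) + 1·e^(−3.71810) + 5·e^(−5.23351) = 2.59807 + 0.959664 + 0.350778 + 0.0242801 + 0.0266738 = 3.95947.
P₀ = g₀ e^(−E₀/kT) / Z = 2.59807/3.95947 = 0.6562.

0.6562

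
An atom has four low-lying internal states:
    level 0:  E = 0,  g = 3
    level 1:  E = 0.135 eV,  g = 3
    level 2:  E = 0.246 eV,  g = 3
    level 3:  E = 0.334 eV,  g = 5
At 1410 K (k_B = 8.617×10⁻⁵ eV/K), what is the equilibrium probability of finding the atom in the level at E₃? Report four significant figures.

0.06803

k_BT = 8.617×10⁻⁵ × 1410 K = 0.121500 eV.
Eᵢ/kT = 0, 1.11111, 2.02469, 2.74897.
Z = Σ gᵢe^(−Eᵢ/kT) = 3·e^(−0) + 3·e^(−1.11111) + 3·e^(−2.02469) + 5·e^(−2.74897) = 3.00000 + 0.987580 + 0.396104 + 0.319969 = 4.70365.
P₃ = g₃ e^(−E₃/kT) / Z = 0.319969/4.70365 = 0.06803.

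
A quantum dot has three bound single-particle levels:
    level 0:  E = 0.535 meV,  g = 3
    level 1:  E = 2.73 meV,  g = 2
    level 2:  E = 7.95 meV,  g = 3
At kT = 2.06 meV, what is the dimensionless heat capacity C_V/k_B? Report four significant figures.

0.4147

Eᵢ/kT = 0.259709, 1.32524, 3.85922.
Z = Σ gᵢe^(−Eᵢ/kT) = 3·e^(−0.259709) + 2·e^(−1.32524) + 3·e^(−3.85922) = 2.31383 + 0.531478 + 0.0632533 = 2.90856.
⟨E⟩ = 1.09735 meV, ⟨E²⟩ = 2.96404 meV².
C_V/k_B = (⟨E²⟩ − ⟨E⟩²)/(kT)² = (2.96404 − 1.20418)/4.24360 = 0.4147.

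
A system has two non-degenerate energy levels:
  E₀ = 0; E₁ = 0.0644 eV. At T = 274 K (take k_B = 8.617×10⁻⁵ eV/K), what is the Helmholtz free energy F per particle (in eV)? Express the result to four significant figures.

-0.001495 eV

k_BT = 8.617×10⁻⁵ × 274 K = 0.0236106 eV.
Eᵢ/kT = 0, 2.72759.
Z = Σ e^(−Eᵢ/kT) = e^(−0) + e^(−2.72759) = 1.00000 + 0.0653767 = 1.06538.
F = −kT ln Z = −0.0236106 × ln(1.06538) = −0.0236106 × 0.0633315 = -0.001495 eV.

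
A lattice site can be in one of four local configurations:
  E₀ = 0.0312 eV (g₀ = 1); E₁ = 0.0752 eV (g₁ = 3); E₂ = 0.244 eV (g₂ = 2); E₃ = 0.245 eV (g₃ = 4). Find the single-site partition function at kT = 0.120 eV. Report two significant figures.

Eᵢ/kT = 0.2600, 0.6267, 2.033, 2.042.
Z = Σ gᵢe^(−Eᵢ/kT) = 1·e^(−0.2600) + 3·e^(−0.6267) + 2·e^(−2.033) + 4·e^(−2.042) = 0.7711 + 1.603 + 0.2619 + 0.5191 = 3.155.

Z = 3.2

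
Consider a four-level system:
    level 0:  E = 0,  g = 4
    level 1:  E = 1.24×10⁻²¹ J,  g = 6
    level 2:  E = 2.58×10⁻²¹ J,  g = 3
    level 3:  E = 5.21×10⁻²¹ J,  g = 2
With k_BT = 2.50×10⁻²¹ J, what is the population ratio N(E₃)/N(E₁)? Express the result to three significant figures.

0.0681

n₃/n₁ = (g₃/g₁) exp[−(E₃−E₁)/kT] = (2/6) × exp(−(3.97 ×10⁻²¹ J)/(2.50 ×10⁻²¹ J)) = (2/6) × exp(-1.5880) = 0.0681.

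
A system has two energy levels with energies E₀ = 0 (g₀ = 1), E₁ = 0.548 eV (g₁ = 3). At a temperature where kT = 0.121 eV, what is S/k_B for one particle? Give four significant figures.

Eᵢ/kT = 0, 4.52893.
Z = Σ gᵢe^(−Eᵢ/kT) = 1·e^(−0) + 3·e^(−4.52893) = 1.00000 + 0.0323767 = 1.03238.
⟨E⟩ = Σ EᵢPᵢ = 0.0171860 eV.
S/k_B = ln Z + ⟨E⟩/kT = ln(1.03238) + 0.0171860/0.121 = 0.0318668 + 0.142033 = 0.1739.

0.1739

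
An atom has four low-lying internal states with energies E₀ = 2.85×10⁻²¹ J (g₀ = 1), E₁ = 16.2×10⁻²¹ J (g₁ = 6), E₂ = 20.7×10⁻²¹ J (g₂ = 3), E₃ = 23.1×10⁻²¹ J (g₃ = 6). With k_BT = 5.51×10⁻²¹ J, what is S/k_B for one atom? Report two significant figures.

Eᵢ/kT = 0.5172, 2.940, 3.757, 4.192.
Z = Σ gᵢe^(−Eᵢ/kT) = 1·e^(−0.5172) + 6·e^(−2.940) + 3·e^(−3.757) + 6·e^(−4.192) = 0.5962 + 0.3172 + 0.07006 + 0.09070 = 1.074.
⟨E⟩ = Σ EᵢPᵢ = 9.668 ×10⁻²¹ J.
S/k_B = ln Z + ⟨E⟩/kT = ln(1.074) + 9.668/5.51 = 0.07139 + 1.755 = 1.8.

1.8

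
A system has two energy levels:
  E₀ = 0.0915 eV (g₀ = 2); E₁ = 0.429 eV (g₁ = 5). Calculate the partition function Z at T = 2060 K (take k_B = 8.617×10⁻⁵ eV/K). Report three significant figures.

Z = 1.64

k_BT = 8.617×10⁻⁵ × 2060 K = 0.17751 eV.
Eᵢ/kT = 0.51546, 2.4168.
Z = Σ gᵢe^(−Eᵢ/kT) = 2·e^(−0.51546) + 5·e^(−2.4168) = 1.1945 + 0.44603 = 1.6405.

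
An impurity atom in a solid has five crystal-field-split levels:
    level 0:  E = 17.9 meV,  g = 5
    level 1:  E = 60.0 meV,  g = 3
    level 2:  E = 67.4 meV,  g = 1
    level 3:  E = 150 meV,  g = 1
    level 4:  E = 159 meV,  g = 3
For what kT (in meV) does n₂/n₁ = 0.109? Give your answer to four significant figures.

6.620 meV

n₂/n₁ = (g₂/g₁) exp[−(E₂−E₁)/kT] = 0.109.
⇒ (E₂−E₁)/kT = ln((1/3)/0.109) = ln(3.05810) = 1.11779.
kT = 7.4 meV / 1.11779 = 6.620 meV.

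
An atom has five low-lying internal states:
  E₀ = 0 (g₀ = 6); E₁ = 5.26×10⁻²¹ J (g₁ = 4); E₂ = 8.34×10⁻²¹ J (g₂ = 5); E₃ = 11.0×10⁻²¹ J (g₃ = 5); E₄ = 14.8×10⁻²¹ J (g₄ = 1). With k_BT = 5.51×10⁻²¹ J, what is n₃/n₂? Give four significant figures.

0.6171

n₃/n₂ = (g₃/g₂) exp[−(E₃−E₂)/kT] = (5/5) × exp(−(2.66 ×10⁻²¹ J)/(5.51 ×10⁻²¹ J)) = (5/5) × exp(-0.482759) = 0.6171.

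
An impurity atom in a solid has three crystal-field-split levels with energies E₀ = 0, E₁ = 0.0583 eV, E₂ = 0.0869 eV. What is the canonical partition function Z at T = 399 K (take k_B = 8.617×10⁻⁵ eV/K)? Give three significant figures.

Z = 1.26

k_BT = 8.617×10⁻⁵ × 399 K = 0.034382 eV.
Eᵢ/kT = 0, 1.6957, 2.5275.
Z = Σ e^(−Eᵢ/kT) = e^(−0) + e^(−1.6957) + e^(−2.5275) = 1.0000 + 0.18347 + 0.079858 = 1.2633.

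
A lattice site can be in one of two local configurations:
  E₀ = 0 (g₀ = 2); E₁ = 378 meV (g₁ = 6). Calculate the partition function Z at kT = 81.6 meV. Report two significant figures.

Eᵢ/kT = 0, 4.632.
Z = Σ gᵢe^(−Eᵢ/kT) = 2·e^(−0) + 6·e^(−4.632) = 2.000 + 0.05841 = 2.058.

Z = 2.1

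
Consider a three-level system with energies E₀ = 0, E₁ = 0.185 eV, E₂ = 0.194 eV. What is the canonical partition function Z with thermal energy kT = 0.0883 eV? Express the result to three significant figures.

Eᵢ/kT = 0, 2.0951, 2.1971.
Z = Σ e^(−Eᵢ/kT) = e^(−0) + e^(−2.0951) + e^(−2.1971) = 1.0000 + 0.12306 + 0.11112 = 1.2342.

Z = 1.23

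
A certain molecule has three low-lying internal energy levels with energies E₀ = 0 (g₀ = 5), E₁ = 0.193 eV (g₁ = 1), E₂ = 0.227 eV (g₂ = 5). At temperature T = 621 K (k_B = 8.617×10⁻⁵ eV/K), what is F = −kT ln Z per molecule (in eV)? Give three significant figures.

-0.0872 eV

k_BT = 8.617×10⁻⁵ × 621 K = 0.053512 eV.
Eᵢ/kT = 0, 3.6067, 4.2420.
Z = Σ gᵢe^(−Eᵢ/kT) = 5·e^(−0) + 1·e^(−3.6067) + 5·e^(−4.2420) = 5.0000 + 0.027141 + 0.071894 = 5.0990.
F = −kT ln Z = −0.053512 × ln(5.0990) = −0.053512 × 1.6290 = -0.0872 eV.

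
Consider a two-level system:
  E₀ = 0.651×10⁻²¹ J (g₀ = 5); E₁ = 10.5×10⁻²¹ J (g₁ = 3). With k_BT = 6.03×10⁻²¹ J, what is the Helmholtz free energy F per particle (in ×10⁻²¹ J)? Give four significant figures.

Eᵢ/kT = 0.107960, 1.74129.
Z = Σ gᵢe^(−Eᵢ/kT) = 5·e^(−0.107960) + 3·e^(−1.74129) = 4.48832 + 0.525882 = 5.01420.
F = −kT ln Z = −6.03 × ln(5.01420) = −6.03 × 1.61227 = -9.722 ×10⁻²¹ J.

-9.722 ×10⁻²¹ J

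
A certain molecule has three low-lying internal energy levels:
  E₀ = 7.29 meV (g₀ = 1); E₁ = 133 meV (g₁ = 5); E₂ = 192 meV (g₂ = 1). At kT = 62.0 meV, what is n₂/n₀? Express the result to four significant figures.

n₂/n₀ = (g₂/g₀) exp[−(E₂−E₀)/kT] = (1/1) × exp(−(184.71 meV)/(62.0 meV)) = (1/1) × exp(-2.97919) = 0.05083.

0.05083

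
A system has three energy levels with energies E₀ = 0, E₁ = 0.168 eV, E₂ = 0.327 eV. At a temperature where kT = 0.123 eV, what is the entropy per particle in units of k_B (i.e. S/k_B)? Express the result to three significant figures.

0.685

Eᵢ/kT = 0, 1.3659, 2.6585.
Z = Σ e^(−Eᵢ/kT) = e^(−0) + e^(−1.3659) + e^(−2.6585) = 1.0000 + 0.25515 + 0.070053 = 1.3252.
⟨E⟩ = Σ EᵢPᵢ = 0.049632 eV.
S/k_B = ln Z + ⟨E⟩/kT = ln(1.3252) + 0.049632/0.123 = 0.28156 + 0.40351 = 0.685.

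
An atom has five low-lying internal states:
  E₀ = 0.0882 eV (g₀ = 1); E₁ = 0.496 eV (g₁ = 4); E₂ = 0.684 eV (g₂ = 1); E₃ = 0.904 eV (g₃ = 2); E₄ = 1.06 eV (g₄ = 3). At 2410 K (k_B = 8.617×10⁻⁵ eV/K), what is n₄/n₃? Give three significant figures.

0.708

k_BT = 8.617×10⁻⁵ × 2410 K = 0.20767 eV.
n₄/n₃ = (g₄/g₃) exp[−(E₄−E₃)/kT] = (3/2) × exp(−(0.156 eV)/(0.20767 eV)) = (3/2) × exp(-0.75119) = 0.708.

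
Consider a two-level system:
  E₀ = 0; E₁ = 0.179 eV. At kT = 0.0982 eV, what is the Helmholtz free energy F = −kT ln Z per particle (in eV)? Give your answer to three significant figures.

-0.0147 eV

Eᵢ/kT = 0, 1.8228.
Z = Σ e^(−Eᵢ/kT) = e^(−0) + e^(−1.8228) = 1.0000 + 0.16157 = 1.1616.
F = −kT ln Z = −0.0982 × ln(1.1616) = −0.0982 × 0.14980 = -0.0147 eV.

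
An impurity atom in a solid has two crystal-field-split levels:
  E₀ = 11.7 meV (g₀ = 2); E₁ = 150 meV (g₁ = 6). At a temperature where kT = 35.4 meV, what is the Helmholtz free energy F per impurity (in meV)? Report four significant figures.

Eᵢ/kT = 0.330508, 4.23729.
Z = Σ gᵢe^(−Eᵢ/kT) = 2·e^(−0.330508) + 6·e^(−4.23729) = 1.43712 + 0.0866801 = 1.52380.
F = −kT ln Z = −35.4 × ln(1.52380) = −35.4 × 0.421207 = -14.91 meV.

-14.91 meV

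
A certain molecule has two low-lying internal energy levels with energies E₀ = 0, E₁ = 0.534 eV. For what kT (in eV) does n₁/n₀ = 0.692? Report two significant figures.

n₁/n₀ = exp[−(E₁−E₀)/kT] = 0.692.
⇒ (E₁−E₀)/kT = ln(1/0.692) = ln(1.445) = 0.3681.
kT = 0.534 eV / 0.3681 = 1.5 eV.

1.5 eV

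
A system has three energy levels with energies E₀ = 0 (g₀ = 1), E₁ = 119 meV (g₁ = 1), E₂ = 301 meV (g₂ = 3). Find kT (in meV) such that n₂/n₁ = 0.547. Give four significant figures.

n₂/n₁ = (g₂/g₁) exp[−(E₂−E₁)/kT] = 0.547.
⇒ (E₂−E₁)/kT = ln((3/1)/0.547) = ln(5.48446) = 1.70192.
kT = 182 meV / 1.70192 = 106.9 meV.

106.9 meV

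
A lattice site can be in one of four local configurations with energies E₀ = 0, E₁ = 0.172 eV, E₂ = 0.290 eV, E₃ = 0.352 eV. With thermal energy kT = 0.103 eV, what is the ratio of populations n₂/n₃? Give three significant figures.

1.83

n₂/n₃ = exp[−(E₂−E₃)/kT] = exp(−(-0.062 eV)/(0.103 eV)) = exp(0.60194) = 1.83.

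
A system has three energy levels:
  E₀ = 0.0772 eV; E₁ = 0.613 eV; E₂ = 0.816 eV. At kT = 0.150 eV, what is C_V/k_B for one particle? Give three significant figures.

0.499

Eᵢ/kT = 0.51467, 4.0867, 5.4400.
Z = Σ e^(−Eᵢ/kT) = e^(−0.51467) + e^(−4.0867) + e^(−5.4400) = 0.59770 + 0.016795 + 0.0043395 = 0.61883.
⟨E⟩ = 0.096923 eV, ⟨E²⟩ = 0.020624 eV².
C_V/k_B = (⟨E²⟩ − ⟨E⟩²)/(kT)² = (0.020624 − 0.0093941)/0.022500 = 0.499.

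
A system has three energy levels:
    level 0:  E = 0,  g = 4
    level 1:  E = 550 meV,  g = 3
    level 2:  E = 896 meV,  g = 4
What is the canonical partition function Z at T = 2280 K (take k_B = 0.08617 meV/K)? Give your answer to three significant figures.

k_BT = 0.08617 × 2280 K = 196.47 meV.
Eᵢ/kT = 0, 2.7994, 4.5605.
Z = Σ gᵢe^(−Eᵢ/kT) = 4·e^(−0) + 3·e^(−2.7994) + 4·e^(−4.5605) = 4.0000 + 0.18254 + 0.041827 = 4.2244.

Z = 4.22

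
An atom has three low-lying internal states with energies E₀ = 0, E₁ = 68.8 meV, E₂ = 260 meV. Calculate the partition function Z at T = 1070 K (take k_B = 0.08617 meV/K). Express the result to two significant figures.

k_BT = 0.08617 × 1070 K = 92.20 meV.
Eᵢ/kT = 0, 0.7462, 2.820.
Z = Σ e^(−Eᵢ/kT) = e^(−0) + e^(−0.7462) + e^(−2.820) = 1.000 + 0.4742 + 0.05961 = 1.534.

Z = 1.5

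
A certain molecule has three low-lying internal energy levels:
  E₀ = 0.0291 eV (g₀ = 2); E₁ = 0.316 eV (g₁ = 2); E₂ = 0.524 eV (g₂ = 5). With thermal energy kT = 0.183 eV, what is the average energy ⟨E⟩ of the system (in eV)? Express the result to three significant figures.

Eᵢ/kT = 0.15902, 1.7268, 2.8634.
Z = Σ gᵢe^(−Eᵢ/kT) = 2·e^(−0.15902) + 2·e^(−1.7268) + 5·e^(−2.8634) = 1.7060 + 0.35571 + 0.28537 = 2.3471.
⟨E⟩ = Σ Eᵢ gᵢe^(−Eᵢ/kT) / Z = (0.0291·1.7060 + 0.316·0.35571 + 0.524·0.28537) / 2.3471 = 0.133 eV.

0.133 eV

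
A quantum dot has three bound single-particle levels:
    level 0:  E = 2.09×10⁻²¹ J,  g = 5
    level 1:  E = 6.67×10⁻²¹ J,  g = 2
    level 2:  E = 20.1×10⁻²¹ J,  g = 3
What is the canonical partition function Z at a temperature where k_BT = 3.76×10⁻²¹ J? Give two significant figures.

Eᵢ/kT = 0.5559, 1.774, 5.346.
Z = Σ gᵢe^(−Eᵢ/kT) = 5·e^(−0.5559) + 2·e^(−1.774) + 3·e^(−5.346) = 2.868 + 0.3393 + 0.01430 = 3.222.

Z = 3.2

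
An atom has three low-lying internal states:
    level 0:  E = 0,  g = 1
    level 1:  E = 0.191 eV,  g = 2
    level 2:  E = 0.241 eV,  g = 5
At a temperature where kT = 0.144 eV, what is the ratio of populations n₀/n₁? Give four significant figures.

n₀/n₁ = (g₀/g₁) exp[−(E₀−E₁)/kT] = (1/2) × exp(−(-0.191 eV)/(0.144 eV)) = (1/2) × exp(1.32639) = 1.884.

1.884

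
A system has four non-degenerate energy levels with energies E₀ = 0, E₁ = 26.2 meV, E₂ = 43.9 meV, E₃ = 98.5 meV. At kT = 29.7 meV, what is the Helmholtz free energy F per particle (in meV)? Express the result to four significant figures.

-15.38 meV

Eᵢ/kT = 0, 0.882155, 1.47811, 3.31650.
Z = Σ e^(−Eᵢ/kT) = e^(−0) + e^(−0.882155) + e^(−1.47811) + e^(−3.31650) = 1.00000 + 0.413890 + 0.228068 + 0.0362796 = 1.67824.
F = −kT ln Z = −29.7 × ln(1.67824) = −29.7 × 0.517746 = -15.38 meV.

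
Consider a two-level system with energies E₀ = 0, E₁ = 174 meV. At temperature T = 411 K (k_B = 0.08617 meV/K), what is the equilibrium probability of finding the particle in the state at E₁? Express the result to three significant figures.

0.00730

k_BT = 0.08617 × 411 K = 35.416 meV.
Eᵢ/kT = 0, 4.9130.
Z = Σ e^(−Eᵢ/kT) = e^(−0) + e^(−4.9130) = 1.0000 + 0.0073504 = 1.0074.
P₁ = e^(−E₁/kT) / Z = 0.0073504/1.0074 = 0.00730.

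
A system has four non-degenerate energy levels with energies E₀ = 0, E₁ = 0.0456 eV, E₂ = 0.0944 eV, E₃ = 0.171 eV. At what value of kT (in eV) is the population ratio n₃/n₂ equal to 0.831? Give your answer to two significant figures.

0.41 eV

n₃/n₂ = exp[−(E₃−E₂)/kT] = 0.831.
⇒ (E₃−E₂)/kT = ln(1/0.831) = ln(1.203) = 0.1848.
kT = 0.0766 eV / 0.1848 = 0.41 eV.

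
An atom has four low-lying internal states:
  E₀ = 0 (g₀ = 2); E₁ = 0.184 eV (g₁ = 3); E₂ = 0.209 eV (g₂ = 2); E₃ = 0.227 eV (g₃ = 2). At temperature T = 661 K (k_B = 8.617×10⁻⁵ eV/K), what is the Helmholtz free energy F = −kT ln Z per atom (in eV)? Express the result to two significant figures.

-0.045 eV

k_BT = 8.617×10⁻⁵ × 661 K = 0.05696 eV.
Eᵢ/kT = 0, 3.230, 3.669, 3.985.
Z = Σ gᵢe^(−Eᵢ/kT) = 2·e^(−0) + 3·e^(−3.230) + 2·e^(−3.669) + 2·e^(−3.985) = 2.000 + 0.1187 + 0.05100 + 0.03718 = 2.207.
F = −kT ln Z = −0.05696 × ln(2.207) = −0.05696 × 0.7916 = -0.045 eV.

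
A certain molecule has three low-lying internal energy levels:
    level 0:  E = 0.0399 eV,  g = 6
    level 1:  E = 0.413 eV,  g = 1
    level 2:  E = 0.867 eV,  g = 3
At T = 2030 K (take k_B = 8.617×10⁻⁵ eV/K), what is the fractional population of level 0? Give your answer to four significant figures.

k_BT = 8.617×10⁻⁵ × 2030 K = 0.174925 eV.
Eᵢ/kT = 0.228098, 2.36101, 4.95641.
Z = Σ gᵢe^(−Eᵢ/kT) = 6·e^(−0.228098) + 1·e^(−2.36101) + 3·e^(−4.95641) = 4.77628 + 0.0943249 + 0.0211144 = 4.89172.
P₀ = g₀ e^(−E₀/kT) / Z = 4.77628/4.89172 = 0.9764.

0.9764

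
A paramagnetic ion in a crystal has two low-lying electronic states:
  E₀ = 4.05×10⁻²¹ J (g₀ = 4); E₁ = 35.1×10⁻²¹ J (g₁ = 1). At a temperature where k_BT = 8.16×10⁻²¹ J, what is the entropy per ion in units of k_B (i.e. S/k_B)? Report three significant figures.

Eᵢ/kT = 0.49632, 4.3015.
Z = Σ gᵢe^(−Eᵢ/kT) = 4·e^(−0.49632) + 1·e^(−4.3015) = 2.4351 + 0.013548 = 2.4486.
⟨E⟩ = Σ EᵢPᵢ = 4.2219 ×10⁻²¹ J.
S/k_B = ln Z + ⟨E⟩/kT = ln(2.4486) + 4.2219/8.16 = 0.89552 + 0.51739 = 1.41.

1.41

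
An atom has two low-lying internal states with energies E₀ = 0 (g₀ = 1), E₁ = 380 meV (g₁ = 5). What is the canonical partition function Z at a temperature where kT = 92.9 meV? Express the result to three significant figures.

Eᵢ/kT = 0, 4.0904.
Z = Σ gᵢe^(−Eᵢ/kT) = 1·e^(−0) + 5·e^(−4.0904) = 1.0000 + 0.083663 = 1.0837.

Z = 1.08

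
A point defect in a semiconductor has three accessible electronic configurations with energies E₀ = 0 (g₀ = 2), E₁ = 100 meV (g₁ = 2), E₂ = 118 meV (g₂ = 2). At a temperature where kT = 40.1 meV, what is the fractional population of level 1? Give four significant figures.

0.07275

Eᵢ/kT = 0, 2.49377, 2.94264.
Z = Σ gᵢe^(−Eᵢ/kT) = 2·e^(−0) + 2·e^(−2.49377) + 2·e^(−2.94264) = 2.00000 + 0.165196 + 0.105453 = 2.27065.
P₁ = g₁ e^(−E₁/kT) / Z = 0.165196/2.27065 = 0.07275.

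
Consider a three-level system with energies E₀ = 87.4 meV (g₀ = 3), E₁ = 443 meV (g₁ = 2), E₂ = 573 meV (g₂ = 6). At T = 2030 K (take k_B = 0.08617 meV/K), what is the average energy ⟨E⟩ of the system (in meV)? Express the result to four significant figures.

k_BT = 0.08617 × 2030 K = 174.925 meV.
Eᵢ/kT = 0.499643, 2.53251, 3.27569.
Z = Σ gᵢe^(−Eᵢ/kT) = 3·e^(−0.499643) + 2·e^(−2.53251) + 6·e^(−3.27569) = 1.82024 + 0.158919 + 0.226745 = 2.20590.
⟨E⟩ = Σ Eᵢ gᵢe^(−Eᵢ/kT) / Z = (87.4·1.82024 + 443·0.158919 + 573·0.226745) / 2.20590 = 162.9 meV.

162.9 meV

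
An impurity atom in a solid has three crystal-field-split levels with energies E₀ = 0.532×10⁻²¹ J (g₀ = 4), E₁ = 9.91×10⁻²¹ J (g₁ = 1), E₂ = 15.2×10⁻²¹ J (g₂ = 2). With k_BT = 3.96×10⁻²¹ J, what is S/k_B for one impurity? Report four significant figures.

1.519

Eᵢ/kT = 0.134343, 2.50253, 3.83838.
Z = Σ gᵢe^(−Eᵢ/kT) = 4·e^(−0.134343) + 1·e^(−2.50253) + 2·e^(−3.83838) = 3.49716 + 0.0818776 + 0.0430569 = 3.62209.
⟨E⟩ = Σ EᵢPᵢ = 0.918354 ×10⁻²¹ J.
S/k_B = ln Z + ⟨E⟩/kT = ln(3.62209) + 0.918354/3.96 = 1.28705 + 0.231908 = 1.519.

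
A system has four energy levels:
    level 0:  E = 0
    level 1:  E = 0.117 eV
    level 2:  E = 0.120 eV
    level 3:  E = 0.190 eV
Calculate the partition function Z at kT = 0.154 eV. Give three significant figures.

Z = 2.22

Eᵢ/kT = 0, 0.75974, 0.77922, 1.2338.
Z = Σ e^(−Eᵢ/kT) = e^(−0) + e^(−0.75974) + e^(−0.77922) + e^(−1.2338) = 1.0000 + 0.46779 + 0.45876 + 0.29118 = 2.2177.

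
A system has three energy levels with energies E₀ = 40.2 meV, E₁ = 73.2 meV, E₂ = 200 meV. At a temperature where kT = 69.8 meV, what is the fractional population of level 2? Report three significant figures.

0.0588

Eᵢ/kT = 0.57593, 1.0487, 2.8653.
Z = Σ e^(−Eᵢ/kT) = e^(−0.57593) + e^(−1.0487) + e^(−2.8653) = 0.56218 + 0.35039 + 0.056966 = 0.96954.
P₂ = e^(−E₂/kT) / Z = 0.056966/0.96954 = 0.0588.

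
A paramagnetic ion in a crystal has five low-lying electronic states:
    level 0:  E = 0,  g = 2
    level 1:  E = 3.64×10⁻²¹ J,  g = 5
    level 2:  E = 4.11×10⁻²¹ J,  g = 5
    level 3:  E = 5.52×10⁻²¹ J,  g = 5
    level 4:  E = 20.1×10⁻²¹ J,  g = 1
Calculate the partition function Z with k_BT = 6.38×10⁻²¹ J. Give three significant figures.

Z = 9.60

Eᵢ/kT = 0, 0.57053, 0.64420, 0.86520, 3.1505.
Z = Σ gᵢe^(−Eᵢ/kT) = 2·e^(−0) + 5·e^(−0.57053) + 5·e^(−0.64420) + 5·e^(−0.86520) + 1·e^(−3.1505) = 2.0000 + 2.8261 + 2.6254 + 2.1048 + 0.042831 = 9.5991.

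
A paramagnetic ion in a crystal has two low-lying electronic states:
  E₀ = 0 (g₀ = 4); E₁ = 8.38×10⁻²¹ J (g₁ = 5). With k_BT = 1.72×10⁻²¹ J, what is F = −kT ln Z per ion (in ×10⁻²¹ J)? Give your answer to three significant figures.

Eᵢ/kT = 0, 4.8721.
Z = Σ gᵢe^(−Eᵢ/kT) = 4·e^(−0) + 5·e^(−4.8721) = 4.0000 + 0.038286 = 4.0383.
F = −kT ln Z = −1.72 × ln(4.0383) = −1.72 × 1.3958 = -2.40 ×10⁻²¹ J.

-2.40 ×10⁻²¹ J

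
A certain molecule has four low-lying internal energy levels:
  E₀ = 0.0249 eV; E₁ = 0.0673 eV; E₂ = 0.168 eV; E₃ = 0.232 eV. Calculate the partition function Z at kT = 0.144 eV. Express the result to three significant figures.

Z = 1.98

Eᵢ/kT = 0.17292, 0.46736, 1.1667, 1.6111.
Z = Σ e^(−Eᵢ/kT) = e^(−0.17292) + e^(−0.46736) + e^(−1.1667) + e^(−1.6111) = 0.84120 + 0.62665 + 0.31139 + 0.19967 = 1.9789.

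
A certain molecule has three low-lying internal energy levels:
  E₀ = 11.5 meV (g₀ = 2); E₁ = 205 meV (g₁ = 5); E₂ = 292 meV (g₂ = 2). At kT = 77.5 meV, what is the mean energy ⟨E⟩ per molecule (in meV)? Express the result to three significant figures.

Eᵢ/kT = 0.14839, 2.6452, 3.7677.
Z = Σ gᵢe^(−Eᵢ/kT) = 2·e^(−0.14839) + 5·e^(−2.6452) + 2·e^(−3.7677) = 1.7242 + 0.35496 + 0.046210 = 2.1254.
⟨E⟩ = Σ Eᵢ gᵢe^(−Eᵢ/kT) / Z = (11.5·1.7242 + 205·0.35496 + 292·0.046210) / 2.1254 = 49.9 meV.

49.9 meV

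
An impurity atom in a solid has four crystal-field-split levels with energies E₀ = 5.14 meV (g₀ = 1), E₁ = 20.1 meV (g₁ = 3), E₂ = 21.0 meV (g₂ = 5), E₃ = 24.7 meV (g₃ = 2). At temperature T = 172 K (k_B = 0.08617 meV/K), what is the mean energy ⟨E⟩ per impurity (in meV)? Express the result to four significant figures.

k_BT = 0.08617 × 172 K = 14.8212 meV.
Eᵢ/kT = 0.346801, 1.35617, 1.41689, 1.66653.
Z = Σ gᵢe^(−Eᵢ/kT) = 1·e^(−0.346801) + 3·e^(−1.35617) + 5·e^(−1.41689) + 2·e^(−1.66653) = 0.706946 + 0.772937 + 1.21233 + 0.377803 = 3.07002.
⟨E⟩ = Σ Eᵢ gᵢe^(−Eᵢ/kT) / Z = (5.14·0.706946 + 20.1·0.772937 + 21.0·1.21233 + 24.7·0.377803) / 3.07002 = 17.58 meV.

17.58 meV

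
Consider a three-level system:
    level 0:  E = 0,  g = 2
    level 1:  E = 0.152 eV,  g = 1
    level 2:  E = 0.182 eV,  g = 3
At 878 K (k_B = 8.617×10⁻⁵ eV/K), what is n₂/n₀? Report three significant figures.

0.135

k_BT = 8.617×10⁻⁵ × 878 K = 0.075657 eV.
n₂/n₀ = (g₂/g₀) exp[−(E₂−E₀)/kT] = (3/2) × exp(−(0.182 eV)/(0.075657 eV)) = (3/2) × exp(-2.4056) = 0.135.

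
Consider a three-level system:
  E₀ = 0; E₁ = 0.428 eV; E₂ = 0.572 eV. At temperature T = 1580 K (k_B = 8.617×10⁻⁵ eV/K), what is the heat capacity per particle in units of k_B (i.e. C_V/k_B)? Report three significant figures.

k_BT = 8.617×10⁻⁵ × 1580 K = 0.13615 eV.
Eᵢ/kT = 0, 3.1436, 4.2012.
Z = Σ e^(−Eᵢ/kT) = e^(−0) + e^(−3.1436) + e^(−4.2012) = 1.0000 + 0.043127 + 0.014978 = 1.0581.
⟨E⟩ = 0.025542 eV, ⟨E²⟩ = 0.012098 eV².
C_V/k_B = (⟨E²⟩ − ⟨E⟩²)/(kT)² = (0.012098 − 0.00065239)/0.018537 = 0.617.

0.617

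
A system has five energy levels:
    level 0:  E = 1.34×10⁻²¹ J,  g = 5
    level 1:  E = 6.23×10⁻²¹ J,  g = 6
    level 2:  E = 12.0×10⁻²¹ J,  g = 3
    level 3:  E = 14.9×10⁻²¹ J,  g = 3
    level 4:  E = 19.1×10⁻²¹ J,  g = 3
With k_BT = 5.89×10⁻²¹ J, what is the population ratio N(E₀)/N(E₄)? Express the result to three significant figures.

34.0

n₀/n₄ = (g₀/g₄) exp[−(E₀−E₄)/kT] = (5/3) × exp(−(-17.76 ×10⁻²¹ J)/(5.89 ×10⁻²¹ J)) = (5/3) × exp(3.0153) = 34.0.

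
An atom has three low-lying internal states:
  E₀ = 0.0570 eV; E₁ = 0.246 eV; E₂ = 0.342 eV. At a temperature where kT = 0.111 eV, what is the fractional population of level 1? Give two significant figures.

Eᵢ/kT = 0.5135, 2.216, 3.081.
Z = Σ e^(−Eᵢ/kT) = e^(−0.5135) + e^(−2.216) + e^(−3.081) = 0.5984 + 0.1090 + 0.04591 = 0.7533.
P₁ = e^(−E₁/kT) / Z = 0.1090/0.7533 = 0.14.

0.14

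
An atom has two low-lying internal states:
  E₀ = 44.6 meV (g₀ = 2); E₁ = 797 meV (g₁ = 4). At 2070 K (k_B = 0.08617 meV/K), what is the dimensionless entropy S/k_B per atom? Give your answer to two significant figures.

k_BT = 0.08617 × 2070 K = 178.4 meV.
Eᵢ/kT = 0.2500, 4.467.
Z = Σ gᵢe^(−Eᵢ/kT) = 2·e^(−0.2500) + 4·e^(−4.467) = 1.558 + 0.04593 = 1.604.
⟨E⟩ = Σ EᵢPᵢ = 66.14 meV.
S/k_B = ln Z + ⟨E⟩/kT = ln(1.604) + 66.14/178.4 = 0.4725 + 0.3707 = 0.84.

0.84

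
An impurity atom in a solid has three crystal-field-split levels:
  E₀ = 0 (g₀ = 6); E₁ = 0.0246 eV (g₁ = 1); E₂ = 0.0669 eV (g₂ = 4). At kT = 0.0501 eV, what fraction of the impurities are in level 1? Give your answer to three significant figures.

0.0799

Eᵢ/kT = 0, 0.49102, 1.3353.
Z = Σ gᵢe^(−Eᵢ/kT) = 6·e^(−0) + 1·e^(−0.49102) + 4·e^(−1.3353) = 6.0000 + 0.61200 + 1.0523 = 7.6643.
P₁ = g₁ e^(−E₁/kT) / Z = 0.61200/7.6643 = 0.0799.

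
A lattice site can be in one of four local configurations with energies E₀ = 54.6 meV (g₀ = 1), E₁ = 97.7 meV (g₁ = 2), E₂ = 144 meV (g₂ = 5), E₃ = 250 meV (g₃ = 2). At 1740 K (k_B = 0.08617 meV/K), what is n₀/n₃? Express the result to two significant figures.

1.8

k_BT = 0.08617 × 1740 K = 149.9 meV.
n₀/n₃ = (g₀/g₃) exp[−(E₀−E₃)/kT] = (1/2) × exp(−(-195.4 meV)/(149.9 meV)) = (1/2) × exp(1.304) = 1.8.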